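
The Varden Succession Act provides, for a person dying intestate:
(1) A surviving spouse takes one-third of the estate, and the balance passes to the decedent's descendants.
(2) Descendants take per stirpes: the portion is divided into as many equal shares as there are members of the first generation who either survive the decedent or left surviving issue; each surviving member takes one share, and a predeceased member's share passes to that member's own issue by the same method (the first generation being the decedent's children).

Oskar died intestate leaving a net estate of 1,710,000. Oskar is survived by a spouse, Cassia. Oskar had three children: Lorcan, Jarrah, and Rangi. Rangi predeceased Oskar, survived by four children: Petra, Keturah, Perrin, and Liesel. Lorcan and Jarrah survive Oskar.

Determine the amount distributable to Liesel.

Liesel receives 95,000.

Cassia takes one-third of 1,710,000 = 570,000. The remaining 1,140,000 passes to the descendants.
The descendants' portion (1,140,000) is divided into 3 shares of 380,000: Lorcan and Jarrah each take 380,000; Rangi's 380,000 share passes to Rangi's issue.
Rangi's share (380,000) is divided into 4 shares of 95,000: Petra, Keturah, Perrin, and Liesel each take 95,000.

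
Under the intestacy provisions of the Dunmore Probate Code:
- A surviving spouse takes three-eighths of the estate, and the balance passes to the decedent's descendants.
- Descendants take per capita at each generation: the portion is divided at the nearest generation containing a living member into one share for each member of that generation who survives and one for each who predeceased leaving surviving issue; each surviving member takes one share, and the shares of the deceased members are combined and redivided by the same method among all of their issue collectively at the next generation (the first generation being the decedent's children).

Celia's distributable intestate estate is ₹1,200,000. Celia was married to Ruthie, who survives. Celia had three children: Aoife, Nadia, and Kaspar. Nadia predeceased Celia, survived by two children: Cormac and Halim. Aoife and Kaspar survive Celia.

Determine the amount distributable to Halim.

Ruthie takes three-eighths of ₹1,200,000 = ₹450,000. The remaining ₹750,000 passes to the descendants.
The descendants' portion (₹750,000) is divided at the children's generation into 3 shares of ₹250,000. Aoife and Kaspar each take ₹250,000. The remaining share for the deceased Nadia (₹250,000) is carried to the next generation.
That pool (₹250,000) is divided at the grandchildren's generation equally among Cormac and Halim: ₹125,000 each.

Halim receives ₹125,000.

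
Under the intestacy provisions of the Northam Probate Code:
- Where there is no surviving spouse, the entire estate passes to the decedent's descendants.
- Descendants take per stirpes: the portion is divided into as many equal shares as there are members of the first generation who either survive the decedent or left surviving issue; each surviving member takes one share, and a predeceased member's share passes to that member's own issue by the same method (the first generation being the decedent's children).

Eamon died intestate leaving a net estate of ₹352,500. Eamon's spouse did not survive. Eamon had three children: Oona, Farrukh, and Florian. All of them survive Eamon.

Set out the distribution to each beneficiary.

Oona: ₹117,500; Farrukh: ₹117,500; Florian: ₹117,500

The entire ₹352,500 passes to the descendants.
That amount (₹352,500) is divided into 3 shares of ₹117,500: Oona, Farrukh, and Florian each take ₹117,500.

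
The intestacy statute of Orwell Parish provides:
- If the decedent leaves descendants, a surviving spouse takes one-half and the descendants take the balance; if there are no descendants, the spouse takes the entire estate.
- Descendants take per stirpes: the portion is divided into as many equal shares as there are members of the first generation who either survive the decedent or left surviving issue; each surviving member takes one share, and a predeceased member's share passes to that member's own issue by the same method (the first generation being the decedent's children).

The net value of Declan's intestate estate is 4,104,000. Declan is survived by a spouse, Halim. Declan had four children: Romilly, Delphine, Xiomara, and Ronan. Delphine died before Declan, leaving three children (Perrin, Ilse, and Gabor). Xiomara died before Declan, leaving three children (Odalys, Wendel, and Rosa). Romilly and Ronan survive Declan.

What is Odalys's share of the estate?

Odalys receives 171,000.

Halim takes one-half of 4,104,000 = 2,052,000. The remaining 2,052,000 passes to the descendants.
The descendants' portion (2,052,000) is divided into 4 shares of 513,000: Romilly and Ronan each take 513,000; Delphine's 513,000 share passes to Delphine's issue; Xiomara's 513,000 share passes to Xiomara's issue.
Delphine's share (513,000) is divided into 3 shares of 171,000: Perrin, Ilse, and Gabor each take 171,000.
Xiomara's share (513,000) is divided into 3 shares of 171,000: Odalys, Wendel, and Rosa each take 171,000.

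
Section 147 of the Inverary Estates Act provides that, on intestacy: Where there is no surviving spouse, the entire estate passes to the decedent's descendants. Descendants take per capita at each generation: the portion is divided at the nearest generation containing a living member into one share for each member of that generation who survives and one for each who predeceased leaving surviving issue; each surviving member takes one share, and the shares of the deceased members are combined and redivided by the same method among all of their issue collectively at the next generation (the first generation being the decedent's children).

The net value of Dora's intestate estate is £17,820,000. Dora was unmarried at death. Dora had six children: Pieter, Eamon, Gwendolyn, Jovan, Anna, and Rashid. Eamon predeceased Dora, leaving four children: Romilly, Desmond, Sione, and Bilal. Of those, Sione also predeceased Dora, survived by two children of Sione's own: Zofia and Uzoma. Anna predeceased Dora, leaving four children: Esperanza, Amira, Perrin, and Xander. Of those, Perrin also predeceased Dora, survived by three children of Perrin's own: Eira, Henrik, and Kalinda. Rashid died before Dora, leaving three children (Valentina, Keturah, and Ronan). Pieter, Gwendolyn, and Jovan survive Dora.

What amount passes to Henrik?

Henrik receives £324,000.

The entire £17,820,000 passes to the descendants.
That amount (£17,820,000) is divided at the children's generation into 6 shares of £2,970,000. Pieter, Gwendolyn, and Jovan each take £2,970,000. The 3 shares of the deceased (Eamon, Anna, and Rashid) are combined into a pool of £8,910,000.
That pool (£8,910,000) is divided at the grandchildren's generation into 11 shares of £810,000. Romilly, Desmond, Bilal, Esperanza, Amira, Xander, Valentina, Keturah, and Ronan each take £810,000. The 2 shares of the deceased (Sione and Perrin) are combined into a pool of £1,620,000.
That pool (£1,620,000) is divided at the great-grandchildren's generation equally among Zofia, Uzoma, Eira, Henrik, and Kalinda: £324,000 each.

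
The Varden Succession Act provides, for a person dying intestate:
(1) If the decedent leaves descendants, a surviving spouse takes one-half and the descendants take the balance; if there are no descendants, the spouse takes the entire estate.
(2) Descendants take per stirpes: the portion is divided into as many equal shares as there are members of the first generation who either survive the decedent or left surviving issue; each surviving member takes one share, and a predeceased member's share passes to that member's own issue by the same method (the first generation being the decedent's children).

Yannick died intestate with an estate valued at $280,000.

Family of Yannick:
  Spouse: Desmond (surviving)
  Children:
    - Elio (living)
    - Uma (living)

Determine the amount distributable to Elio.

Elio receives $70,000.

Desmond takes one-half of $280,000 = $140,000. The remaining $140,000 passes to the descendants.
The descendants' portion ($140,000) is divided into 2 shares of $70,000: Elio and Uma each take $70,000.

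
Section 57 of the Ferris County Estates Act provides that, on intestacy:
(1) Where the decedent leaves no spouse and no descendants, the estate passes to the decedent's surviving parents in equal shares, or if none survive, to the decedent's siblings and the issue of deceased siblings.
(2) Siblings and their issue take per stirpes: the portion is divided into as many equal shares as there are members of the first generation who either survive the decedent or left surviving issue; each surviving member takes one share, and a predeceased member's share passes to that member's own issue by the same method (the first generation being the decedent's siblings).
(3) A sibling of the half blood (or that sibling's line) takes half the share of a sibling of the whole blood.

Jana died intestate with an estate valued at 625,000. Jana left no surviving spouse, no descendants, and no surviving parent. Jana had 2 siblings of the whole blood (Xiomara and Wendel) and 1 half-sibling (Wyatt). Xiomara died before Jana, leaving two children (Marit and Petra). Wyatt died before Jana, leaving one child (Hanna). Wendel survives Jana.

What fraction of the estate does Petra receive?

The entire 625,000 passes to the siblings and their issue.
Counting each half-blood sibling's line as half a unit, there are 5/2 units in 625,000, so one unit is 250,000. Whole-blood lines (Xiomara and Wendel) take 250,000 each; half-blood lines (Wyatt) take 125,000 each.
Xiomara's share (250,000) is divided into 2 shares of 125,000: Marit and Petra each take 125,000.
Wyatt's share (125,000) passes entirely to Hanna.

Petra receives 1/5 of the estate.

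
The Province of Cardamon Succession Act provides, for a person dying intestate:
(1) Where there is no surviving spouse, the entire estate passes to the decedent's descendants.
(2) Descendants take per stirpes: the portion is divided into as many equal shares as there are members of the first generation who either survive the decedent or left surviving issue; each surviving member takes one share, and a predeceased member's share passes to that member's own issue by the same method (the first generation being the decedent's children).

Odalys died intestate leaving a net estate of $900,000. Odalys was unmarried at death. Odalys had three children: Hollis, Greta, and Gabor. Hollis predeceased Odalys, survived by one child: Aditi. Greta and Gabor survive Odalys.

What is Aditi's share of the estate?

Aditi receives $300,000.

The entire $900,000 passes to the descendants.
That amount ($900,000) is divided into 3 shares of $300,000: Greta and Gabor each take $300,000; Hollis's $300,000 share passes to Hollis's issue.
Hollis's share ($300,000) passes entirely to Aditi.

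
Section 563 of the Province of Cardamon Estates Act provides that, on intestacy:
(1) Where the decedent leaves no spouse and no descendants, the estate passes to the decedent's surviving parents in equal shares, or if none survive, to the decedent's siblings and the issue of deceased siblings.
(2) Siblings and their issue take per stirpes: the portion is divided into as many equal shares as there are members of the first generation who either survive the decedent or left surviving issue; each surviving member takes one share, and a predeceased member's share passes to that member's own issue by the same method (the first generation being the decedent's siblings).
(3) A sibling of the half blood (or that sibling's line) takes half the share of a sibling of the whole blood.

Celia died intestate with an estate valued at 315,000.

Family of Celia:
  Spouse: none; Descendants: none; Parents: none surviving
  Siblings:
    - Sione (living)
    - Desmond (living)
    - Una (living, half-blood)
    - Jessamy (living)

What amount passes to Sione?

The entire 315,000 passes to the siblings and their issue.
Counting each half-blood sibling's line as half a unit, there are 7/2 units in 315,000, so one unit is 90,000. Whole-blood lines (Sione, Desmond, and Jessamy) take 90,000 each; half-blood lines (Una) take 45,000 each.

Sione receives 90,000.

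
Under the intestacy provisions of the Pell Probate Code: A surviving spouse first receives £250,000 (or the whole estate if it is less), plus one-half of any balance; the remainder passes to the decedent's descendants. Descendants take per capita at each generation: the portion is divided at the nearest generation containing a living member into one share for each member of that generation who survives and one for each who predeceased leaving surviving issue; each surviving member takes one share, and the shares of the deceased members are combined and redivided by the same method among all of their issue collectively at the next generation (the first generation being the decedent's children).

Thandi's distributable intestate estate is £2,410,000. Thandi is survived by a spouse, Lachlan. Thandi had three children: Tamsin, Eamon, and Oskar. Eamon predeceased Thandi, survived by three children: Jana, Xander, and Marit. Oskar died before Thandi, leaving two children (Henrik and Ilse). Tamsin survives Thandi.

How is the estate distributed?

Lachlan first takes £250,000, leaving a balance of £2,160,000. Lachlan then takes one-half of the balance (£1,080,000), for a total of £1,330,000. The remaining £1,080,000 passes to the descendants.
The descendants' portion (£1,080,000) is divided at the children's generation into 3 shares of £360,000. Tamsin takes £360,000. The 2 shares of the deceased (Eamon and Oskar) are combined into a pool of £720,000.
That pool (£720,000) is divided at the grandchildren's generation equally among Jana, Xander, Marit, Henrik, and Ilse: £144,000 each.

Lachlan: £1,330,000; Tamsin: £360,000; Jana: £144,000; Xander: £144,000; Marit: £144,000; Henrik: £144,000; Ilse: £144,000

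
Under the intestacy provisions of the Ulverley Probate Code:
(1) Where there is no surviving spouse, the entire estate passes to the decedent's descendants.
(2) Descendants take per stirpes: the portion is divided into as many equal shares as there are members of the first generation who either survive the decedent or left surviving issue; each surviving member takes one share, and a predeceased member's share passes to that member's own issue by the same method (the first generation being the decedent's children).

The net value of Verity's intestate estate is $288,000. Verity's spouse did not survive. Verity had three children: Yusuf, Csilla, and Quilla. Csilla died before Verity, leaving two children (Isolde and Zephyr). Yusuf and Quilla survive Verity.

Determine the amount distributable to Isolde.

The entire $288,000 passes to the descendants.
That amount ($288,000) is divided into 3 shares of $96,000: Yusuf and Quilla each take $96,000; Csilla's $96,000 share passes to Csilla's issue.
Csilla's share ($96,000) is divided into 2 shares of $48,000: Isolde and Zephyr each take $48,000.

Isolde receives $48,000.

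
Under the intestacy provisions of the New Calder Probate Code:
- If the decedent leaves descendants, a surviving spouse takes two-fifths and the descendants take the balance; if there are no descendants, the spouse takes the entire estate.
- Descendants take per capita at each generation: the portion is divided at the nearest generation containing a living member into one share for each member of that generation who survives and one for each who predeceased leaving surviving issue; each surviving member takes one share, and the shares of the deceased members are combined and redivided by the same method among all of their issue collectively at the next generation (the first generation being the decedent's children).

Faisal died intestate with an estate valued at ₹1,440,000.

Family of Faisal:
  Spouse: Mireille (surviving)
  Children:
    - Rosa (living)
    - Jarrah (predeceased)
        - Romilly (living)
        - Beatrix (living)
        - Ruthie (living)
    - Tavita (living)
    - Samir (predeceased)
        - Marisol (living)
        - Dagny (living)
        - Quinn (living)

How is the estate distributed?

Mireille: ₹576,000; Rosa: ₹216,000; Romilly: ₹72,000; Beatrix: ₹72,000; Ruthie: ₹72,000; Tavita: ₹216,000; Marisol: ₹72,000; Dagny: ₹72,000; Quinn: ₹72,000

Mireille takes two-fifths of ₹1,440,000 = ₹576,000. The remaining ₹864,000 passes to the descendants.
The descendants' portion (₹864,000) is divided at the children's generation into 4 shares of ₹216,000. Rosa and Tavita each take ₹216,000. The 2 shares of the deceased (Jarrah and Samir) are combined into a pool of ₹432,000.
That pool (₹432,000) is divided at the grandchildren's generation equally among Romilly, Beatrix, Ruthie, Marisol, Dagny, and Quinn: ₹72,000 each.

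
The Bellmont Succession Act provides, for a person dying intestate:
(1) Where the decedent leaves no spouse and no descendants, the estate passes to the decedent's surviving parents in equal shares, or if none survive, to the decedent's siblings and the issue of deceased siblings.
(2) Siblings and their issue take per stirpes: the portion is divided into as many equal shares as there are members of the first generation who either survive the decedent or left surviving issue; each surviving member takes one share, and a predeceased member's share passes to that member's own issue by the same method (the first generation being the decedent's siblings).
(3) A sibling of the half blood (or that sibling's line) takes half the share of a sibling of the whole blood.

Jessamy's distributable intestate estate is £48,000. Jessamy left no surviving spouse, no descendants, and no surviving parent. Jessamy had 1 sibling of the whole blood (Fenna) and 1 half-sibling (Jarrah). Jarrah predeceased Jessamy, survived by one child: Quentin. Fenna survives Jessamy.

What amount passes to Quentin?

The entire £48,000 passes to the siblings and their issue.
Counting each half-blood sibling's line as half a unit, there are 3/2 units in £48,000, so one unit is £32,000. Whole-blood lines (Fenna) take £32,000 each; half-blood lines (Jarrah) take £16,000 each.
Jarrah's share (£16,000) passes entirely to Quentin.

Quentin receives £16,000.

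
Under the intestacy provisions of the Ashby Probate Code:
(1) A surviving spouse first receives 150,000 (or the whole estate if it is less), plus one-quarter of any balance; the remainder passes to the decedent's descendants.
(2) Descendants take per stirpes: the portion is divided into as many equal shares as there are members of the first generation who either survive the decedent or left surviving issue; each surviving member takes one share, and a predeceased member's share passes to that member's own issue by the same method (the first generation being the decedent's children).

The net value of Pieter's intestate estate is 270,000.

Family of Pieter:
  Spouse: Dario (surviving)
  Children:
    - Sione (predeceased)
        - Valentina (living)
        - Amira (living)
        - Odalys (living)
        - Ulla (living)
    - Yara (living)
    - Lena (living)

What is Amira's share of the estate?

Dario first takes 150,000, leaving a balance of 120,000. Dario then takes one-quarter of the balance (30,000), for a total of 180,000. The remaining 90,000 passes to the descendants.
The descendants' portion (90,000) is divided into 3 shares of 30,000: Yara and Lena each take 30,000; Sione's 30,000 share passes to Sione's issue.
Sione's share (30,000) is divided into 4 shares of 7,500: Valentina, Amira, Odalys, and Ulla each take 7,500.

Amira receives 7,500.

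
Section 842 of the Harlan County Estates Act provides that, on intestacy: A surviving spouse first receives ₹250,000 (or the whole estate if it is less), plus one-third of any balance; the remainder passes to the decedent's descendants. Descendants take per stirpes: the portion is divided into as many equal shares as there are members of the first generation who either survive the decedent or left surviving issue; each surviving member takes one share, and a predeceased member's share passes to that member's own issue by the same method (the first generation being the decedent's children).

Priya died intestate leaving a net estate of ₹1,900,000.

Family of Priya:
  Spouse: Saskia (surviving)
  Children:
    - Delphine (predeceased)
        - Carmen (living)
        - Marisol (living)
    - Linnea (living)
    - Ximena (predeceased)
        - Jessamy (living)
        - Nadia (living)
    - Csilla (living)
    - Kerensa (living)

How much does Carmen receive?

Saskia first takes ₹250,000, leaving a balance of ₹1,650,000. Saskia then takes one-third of the balance (₹550,000), for a total of ₹800,000. The remaining ₹1,100,000 passes to the descendants.
The descendants' portion (₹1,100,000) is divided into 5 shares of ₹220,000: Linnea, Csilla, and Kerensa each take ₹220,000; Delphine's ₹220,000 share passes to Delphine's issue; Ximena's ₹220,000 share passes to Ximena's issue.
Delphine's share (₹220,000) is divided into 2 shares of ₹110,000: Carmen and Marisol each take ₹110,000.
Ximena's share (₹220,000) is divided into 2 shares of ₹110,000: Jessamy and Nadia each take ₹110,000.

Carmen receives ₹110,000.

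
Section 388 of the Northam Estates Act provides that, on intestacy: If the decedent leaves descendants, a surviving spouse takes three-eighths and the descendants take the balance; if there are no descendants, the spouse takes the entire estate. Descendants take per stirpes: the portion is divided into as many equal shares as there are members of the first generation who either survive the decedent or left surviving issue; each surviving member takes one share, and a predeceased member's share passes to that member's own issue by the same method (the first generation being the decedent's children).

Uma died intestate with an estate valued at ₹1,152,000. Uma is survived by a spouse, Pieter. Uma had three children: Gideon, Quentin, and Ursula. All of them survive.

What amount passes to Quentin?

Pieter takes three-eighths of ₹1,152,000 = ₹432,000. The remaining ₹720,000 passes to the descendants.
The descendants' portion (₹720,000) is divided into 3 shares of ₹240,000: Gideon, Quentin, and Ursula each take ₹240,000.

Quentin receives ₹240,000.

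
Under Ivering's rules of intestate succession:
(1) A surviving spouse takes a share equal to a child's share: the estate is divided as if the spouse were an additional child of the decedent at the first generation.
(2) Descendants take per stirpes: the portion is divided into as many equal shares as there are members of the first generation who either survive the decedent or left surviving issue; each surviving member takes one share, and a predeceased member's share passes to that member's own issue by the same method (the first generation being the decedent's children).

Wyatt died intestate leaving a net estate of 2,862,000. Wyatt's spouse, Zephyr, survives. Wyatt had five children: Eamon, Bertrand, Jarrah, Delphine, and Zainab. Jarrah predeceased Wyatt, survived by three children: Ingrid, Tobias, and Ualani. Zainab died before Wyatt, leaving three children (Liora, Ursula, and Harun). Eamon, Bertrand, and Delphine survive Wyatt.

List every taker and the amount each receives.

The spouse counts as an additional share at the children's level, so there are 6 primary shares of 477,000. Zephyr takes one such share (477,000).
The children's combined portion (2,385,000) is divided into 5 shares of 477,000: Eamon, Bertrand, and Delphine each take 477,000; Jarrah's 477,000 share passes to Jarrah's issue; Zainab's 477,000 share passes to Zainab's issue.
Jarrah's share (477,000) is divided into 3 shares of 159,000: Ingrid, Tobias, and Ualani each take 159,000.
Zainab's share (477,000) is divided into 3 shares of 159,000: Liora, Ursula, and Harun each take 159,000.

Zephyr: 477,000; Eamon: 477,000; Bertrand: 477,000; Ingrid: 159,000; Tobias: 159,000; Ualani: 159,000; Delphine: 477,000; Liora: 159,000; Ursula: 159,000; Harun: 159,000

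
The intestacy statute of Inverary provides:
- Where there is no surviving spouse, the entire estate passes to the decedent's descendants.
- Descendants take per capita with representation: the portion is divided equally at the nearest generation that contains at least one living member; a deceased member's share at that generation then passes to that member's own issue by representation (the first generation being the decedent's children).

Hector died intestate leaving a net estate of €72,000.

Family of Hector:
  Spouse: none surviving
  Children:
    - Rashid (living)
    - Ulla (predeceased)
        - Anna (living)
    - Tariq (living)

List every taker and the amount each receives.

The entire €72,000 passes to the descendants.
That amount (€72,000) is divided into 3 shares of €24,000: Rashid and Tariq each take €24,000; Ulla's €24,000 share passes to Ulla's issue.
Ulla's share (€24,000) passes entirely to Anna.

Rashid: €24,000; Anna: €24,000; Tariq: €24,000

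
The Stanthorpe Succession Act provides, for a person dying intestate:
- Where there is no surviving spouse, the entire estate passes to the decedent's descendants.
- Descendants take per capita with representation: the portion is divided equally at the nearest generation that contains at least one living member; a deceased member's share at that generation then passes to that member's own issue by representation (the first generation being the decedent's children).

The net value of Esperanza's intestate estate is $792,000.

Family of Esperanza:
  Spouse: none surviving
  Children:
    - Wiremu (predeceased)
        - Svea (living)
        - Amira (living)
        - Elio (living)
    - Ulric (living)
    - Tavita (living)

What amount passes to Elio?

Elio receives $88,000.

The entire $792,000 passes to the descendants.
That amount ($792,000) is divided into 3 shares of $264,000: Ulric and Tavita each take $264,000; Wiremu's $264,000 share passes to Wiremu's issue.
Wiremu's share ($264,000) is divided into 3 shares of $88,000: Svea, Amira, and Elio each take $88,000.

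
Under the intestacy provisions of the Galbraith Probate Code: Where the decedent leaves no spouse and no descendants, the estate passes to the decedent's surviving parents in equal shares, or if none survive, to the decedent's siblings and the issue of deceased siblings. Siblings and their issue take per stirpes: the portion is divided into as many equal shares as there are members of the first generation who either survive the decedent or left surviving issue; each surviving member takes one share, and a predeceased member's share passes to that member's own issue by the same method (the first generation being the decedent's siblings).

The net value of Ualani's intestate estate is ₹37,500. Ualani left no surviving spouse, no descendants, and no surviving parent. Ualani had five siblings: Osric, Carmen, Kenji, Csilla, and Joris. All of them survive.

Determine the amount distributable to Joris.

Joris receives ₹7,500.

The entire ₹37,500 passes to the siblings and their issue.
That amount (₹37,500) is divided into 5 shares of ₹7,500: Osric, Carmen, Kenji, Csilla, and Joris each take ₹7,500.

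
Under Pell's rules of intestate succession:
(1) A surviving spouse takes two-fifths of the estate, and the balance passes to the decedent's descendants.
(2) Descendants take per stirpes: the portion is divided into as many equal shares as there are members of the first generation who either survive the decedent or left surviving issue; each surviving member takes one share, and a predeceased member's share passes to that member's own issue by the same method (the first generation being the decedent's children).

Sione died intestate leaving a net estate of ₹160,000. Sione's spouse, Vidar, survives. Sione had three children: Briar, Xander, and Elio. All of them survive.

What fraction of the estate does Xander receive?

Xander receives 1/5 of the estate.

Vidar takes two-fifths of ₹160,000 = ₹64,000. The remaining ₹96,000 passes to the descendants.
The descendants' portion (₹96,000) is divided into 3 shares of ₹32,000: Briar, Xander, and Elio each take ₹32,000.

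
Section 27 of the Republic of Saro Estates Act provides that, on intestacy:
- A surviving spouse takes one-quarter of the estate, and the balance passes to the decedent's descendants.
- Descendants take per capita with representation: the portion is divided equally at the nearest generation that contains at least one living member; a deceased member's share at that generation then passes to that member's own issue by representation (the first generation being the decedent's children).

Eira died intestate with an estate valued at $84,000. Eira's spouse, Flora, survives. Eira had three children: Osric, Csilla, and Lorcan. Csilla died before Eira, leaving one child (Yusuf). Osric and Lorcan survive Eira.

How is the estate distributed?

Flora takes one-quarter of $84,000 = $21,000. The remaining $63,000 passes to the descendants.
The descendants' portion ($63,000) is divided into 3 shares of $21,000: Osric and Lorcan each take $21,000; Csilla's $21,000 share passes to Csilla's issue.
Csilla's share ($21,000) passes entirely to Yusuf.

Flora: $21,000; Osric: $21,000; Yusuf: $21,000; Lorcan: $21,000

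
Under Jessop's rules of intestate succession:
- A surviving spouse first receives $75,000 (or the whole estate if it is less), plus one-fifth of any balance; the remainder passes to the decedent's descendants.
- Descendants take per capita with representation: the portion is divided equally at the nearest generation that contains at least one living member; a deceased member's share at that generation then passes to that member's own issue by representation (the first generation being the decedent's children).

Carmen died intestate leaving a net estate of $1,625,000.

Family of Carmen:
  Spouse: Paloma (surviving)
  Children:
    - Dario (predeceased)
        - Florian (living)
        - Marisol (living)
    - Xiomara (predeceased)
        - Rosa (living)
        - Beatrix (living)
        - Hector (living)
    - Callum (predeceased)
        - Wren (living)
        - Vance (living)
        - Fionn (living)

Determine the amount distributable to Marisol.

Marisol receives $155,000.

Paloma first takes $75,000, leaving a balance of $1,550,000. Paloma then takes one-fifth of the balance ($310,000), for a total of $385,000. The remaining $1,240,000 passes to the descendants.
No child survives, so the initial division is made at the grandchildren's generation.
The descendants' portion ($1,240,000) is divided into 8 shares of $155,000: Florian, Marisol, Rosa, Beatrix, Hector, Wren, Vance, and Fionn each take $155,000.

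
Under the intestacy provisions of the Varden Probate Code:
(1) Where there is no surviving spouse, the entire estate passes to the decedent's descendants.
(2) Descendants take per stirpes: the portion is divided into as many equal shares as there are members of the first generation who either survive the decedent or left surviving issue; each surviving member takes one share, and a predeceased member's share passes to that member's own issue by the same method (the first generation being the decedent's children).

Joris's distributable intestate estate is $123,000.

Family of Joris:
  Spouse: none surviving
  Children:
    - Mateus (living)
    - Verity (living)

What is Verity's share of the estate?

The entire $123,000 passes to the descendants.
That amount ($123,000) is divided into 2 shares of $61,500: Mateus and Verity each take $61,500.

Verity receives $61,500.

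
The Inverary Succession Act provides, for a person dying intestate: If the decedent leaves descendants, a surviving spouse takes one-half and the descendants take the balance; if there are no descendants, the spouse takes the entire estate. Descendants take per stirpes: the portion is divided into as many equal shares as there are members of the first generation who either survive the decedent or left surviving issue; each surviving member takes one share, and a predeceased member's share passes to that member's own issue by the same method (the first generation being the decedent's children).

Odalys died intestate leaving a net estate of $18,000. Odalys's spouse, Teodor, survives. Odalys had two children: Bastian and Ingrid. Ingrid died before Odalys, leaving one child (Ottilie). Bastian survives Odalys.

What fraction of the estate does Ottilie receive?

Ottilie receives 1/4 of the estate.

Teodor takes one-half of $18,000 = $9,000. The remaining $9,000 passes to the descendants.
The descendants' portion ($9,000) is divided into 2 shares of $4,500: Bastian takes $4,500; Ingrid's $4,500 share passes to Ingrid's issue.
Ingrid's share ($4,500) passes entirely to Ottilie.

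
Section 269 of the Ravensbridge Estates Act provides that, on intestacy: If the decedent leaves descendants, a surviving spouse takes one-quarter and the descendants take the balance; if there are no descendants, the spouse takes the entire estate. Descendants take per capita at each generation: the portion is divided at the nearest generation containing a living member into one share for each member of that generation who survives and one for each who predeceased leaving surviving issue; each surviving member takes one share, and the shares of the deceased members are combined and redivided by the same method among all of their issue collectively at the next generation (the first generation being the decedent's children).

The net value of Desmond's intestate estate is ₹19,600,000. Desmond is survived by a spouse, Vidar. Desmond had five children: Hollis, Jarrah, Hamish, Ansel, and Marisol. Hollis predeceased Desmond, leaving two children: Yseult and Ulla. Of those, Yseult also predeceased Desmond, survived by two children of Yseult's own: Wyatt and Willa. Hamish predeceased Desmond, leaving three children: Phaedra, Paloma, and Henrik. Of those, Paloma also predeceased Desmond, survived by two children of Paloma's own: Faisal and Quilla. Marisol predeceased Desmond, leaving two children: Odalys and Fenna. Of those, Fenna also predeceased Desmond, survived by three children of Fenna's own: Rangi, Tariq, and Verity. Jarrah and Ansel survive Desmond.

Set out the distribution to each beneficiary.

Vidar: ₹4,900,000; Wyatt: ₹540,000; Willa: ₹540,000; Ulla: ₹1,260,000; Jarrah: ₹2,940,000; Phaedra: ₹1,260,000; Faisal: ₹540,000; Quilla: ₹540,000; Henrik: ₹1,260,000; Ansel: ₹2,940,000; Odalys: ₹1,260,000; Rangi: ₹540,000; Tariq: ₹540,000; Verity: ₹540,000

Vidar takes one-quarter of ₹19,600,000 = ₹4,900,000. The remaining ₹14,700,000 passes to the descendants.
The descendants' portion (₹14,700,000) is divided at the children's generation into 5 shares of ₹2,940,000. Jarrah and Ansel each take ₹2,940,000. The 3 shares of the deceased (Hollis, Hamish, and Marisol) are combined into a pool of ₹8,820,000.
That pool (₹8,820,000) is divided at the grandchildren's generation into 7 shares of ₹1,260,000. Ulla, Phaedra, Henrik, and Odalys each take ₹1,260,000. The 3 shares of the deceased (Yseult, Paloma, and Fenna) are combined into a pool of ₹3,780,000.
That pool (₹3,780,000) is divided at the great-grandchildren's generation equally among Wyatt, Willa, Faisal, Quilla, Rangi, Tariq, and Verity: ₹540,000 each.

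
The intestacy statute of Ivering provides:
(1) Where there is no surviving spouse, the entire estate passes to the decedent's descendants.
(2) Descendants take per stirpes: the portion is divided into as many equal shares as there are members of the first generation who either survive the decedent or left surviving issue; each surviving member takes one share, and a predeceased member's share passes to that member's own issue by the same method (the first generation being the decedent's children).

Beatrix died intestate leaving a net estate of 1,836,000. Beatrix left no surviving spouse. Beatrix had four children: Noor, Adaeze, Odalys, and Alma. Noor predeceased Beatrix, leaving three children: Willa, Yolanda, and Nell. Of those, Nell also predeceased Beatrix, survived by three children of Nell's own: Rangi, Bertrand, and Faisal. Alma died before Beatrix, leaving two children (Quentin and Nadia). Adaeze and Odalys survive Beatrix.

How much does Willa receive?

The entire 1,836,000 passes to the descendants.
That amount (1,836,000) is divided into 4 shares of 459,000: Adaeze and Odalys each take 459,000; Noor's 459,000 share passes to Noor's issue; Alma's 459,000 share passes to Alma's issue.
Noor's share (459,000) is divided into 3 shares of 153,000: Willa and Yolanda each take 153,000; Nell's 153,000 share passes to Nell's issue.
Nell's share (153,000) is divided into 3 shares of 51,000: Rangi, Bertrand, and Faisal each take 51,000.
Alma's share (459,000) is divided into 2 shares of 229,500: Quentin and Nadia each take 229,500.

Willa receives 153,000.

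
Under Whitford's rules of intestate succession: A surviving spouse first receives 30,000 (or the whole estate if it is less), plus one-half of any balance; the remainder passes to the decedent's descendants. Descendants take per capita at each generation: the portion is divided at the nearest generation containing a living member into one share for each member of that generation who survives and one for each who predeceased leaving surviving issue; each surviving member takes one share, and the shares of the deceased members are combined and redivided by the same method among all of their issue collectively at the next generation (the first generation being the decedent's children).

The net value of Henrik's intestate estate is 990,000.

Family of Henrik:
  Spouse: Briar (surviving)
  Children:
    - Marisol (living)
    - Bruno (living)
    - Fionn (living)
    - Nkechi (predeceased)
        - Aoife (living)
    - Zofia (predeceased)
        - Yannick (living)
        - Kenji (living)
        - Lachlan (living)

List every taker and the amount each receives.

Briar: 510,000; Marisol: 96,000; Bruno: 96,000; Fionn: 96,000; Aoife: 48,000; Yannick: 48,000; Kenji: 48,000; Lachlan: 48,000

Briar first takes 30,000, leaving a balance of 960,000. Briar then takes one-half of the balance (480,000), for a total of 510,000. The remaining 480,000 passes to the descendants.
The descendants' portion (480,000) is divided at the children's generation into 5 shares of 96,000. Marisol, Bruno, and Fionn each take 96,000. The 2 shares of the deceased (Nkechi and Zofia) are combined into a pool of 192,000.
That pool (192,000) is divided at the grandchildren's generation equally among Aoife, Yannick, Kenji, and Lachlan: 48,000 each.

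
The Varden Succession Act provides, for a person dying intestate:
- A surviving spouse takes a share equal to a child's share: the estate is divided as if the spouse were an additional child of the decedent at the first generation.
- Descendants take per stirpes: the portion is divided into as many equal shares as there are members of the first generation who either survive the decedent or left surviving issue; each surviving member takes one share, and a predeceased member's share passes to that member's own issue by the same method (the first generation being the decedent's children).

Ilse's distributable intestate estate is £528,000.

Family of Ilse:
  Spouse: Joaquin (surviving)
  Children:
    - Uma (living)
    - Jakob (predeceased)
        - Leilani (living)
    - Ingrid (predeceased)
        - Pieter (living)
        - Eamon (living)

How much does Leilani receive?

Leilani receives £132,000.

The spouse counts as an additional share at the children's level, so there are 4 primary shares of £132,000. Joaquin takes one such share (£132,000).
The children's combined portion (£396,000) is divided into 3 shares of £132,000: Uma takes £132,000; Jakob's £132,000 share passes to Jakob's issue; Ingrid's £132,000 share passes to Ingrid's issue.
Jakob's share (£132,000) passes entirely to Leilani.
Ingrid's share (£132,000) is divided into 2 shares of £66,000: Pieter and Eamon each take £66,000.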